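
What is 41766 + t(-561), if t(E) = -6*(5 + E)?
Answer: 45102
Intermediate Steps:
t(E) = -30 - 6*E
41766 + t(-561) = 41766 + (-30 - 6*(-561)) = 41766 + (-30 + 3366) = 41766 + 3336 = 45102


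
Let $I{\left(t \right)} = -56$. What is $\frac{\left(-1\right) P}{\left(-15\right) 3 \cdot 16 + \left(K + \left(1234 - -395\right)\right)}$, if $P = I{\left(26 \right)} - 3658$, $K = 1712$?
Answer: $\frac{3714}{2621} \approx 1.417$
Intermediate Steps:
$P = -3714$ ($P = -56 - 3658 = -3714$)
$\frac{\left(-1\right) P}{\left(-15\right) 3 \cdot 16 + \left(K + \left(1234 - -395\right)\right)} = \frac{\left(-1\right) \left(-3714\right)}{\left(-15\right) 3 \cdot 16 + \left(1712 + \left(1234 - -395\right)\right)} = \frac{3714}{\left(-45\right) 16 + \left(1712 + \left(1234 + 395\right)\right)} = \frac{3714}{-720 + \left(1712 + 1629\right)} = \frac{3714}{-720 + 3341} = \frac{3714}{2621}$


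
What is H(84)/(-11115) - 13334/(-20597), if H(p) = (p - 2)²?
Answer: 9713182/228935655 ≈ 0.042428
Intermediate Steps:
H(p) = (-2 + p)²
H(84)/(-11115) - 13334/(-20597) = (-2 + 84)²/(-11115) - 13334/(-20597) = 82²*(-1/11115) - 13334*(-1/20597) = 6724*(-1/11115) + 13334/20597 = -6724/11115 + 13334/20597 = 9713182/228935655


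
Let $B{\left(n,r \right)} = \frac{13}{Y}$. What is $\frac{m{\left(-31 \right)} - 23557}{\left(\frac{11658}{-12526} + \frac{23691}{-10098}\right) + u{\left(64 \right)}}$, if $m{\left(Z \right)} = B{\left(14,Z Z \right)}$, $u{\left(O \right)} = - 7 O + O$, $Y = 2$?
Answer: $\frac{13418220717}{220656281} \approx 60.81$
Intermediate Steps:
$B{\left(n,r \right)} = \frac{13}{2}$
$u{\left(O \right)} = - 6 O$
$m{\left(Z \right)} = \frac{13}{2}$
$\frac{m{\left(-31 \right)} - 23557}{\left(\frac{11658}{-12526} + \frac{23691}{-10098}\right) + u{\left(64 \right)}} = \frac{\frac{13}{2} - 23557}{\left(\frac{11658}{-12526} + \frac{23691}{-10098}\right) - 384} = - \frac{47101}{2 \left(\left(11658 \left(- \frac{1}{12526}\right) + 23691 \left(- \frac{1}{10098}\right)\right) - 384\right)} = - \frac{47101}{2 \left(\left(- \frac{5829}{6263} - \frac{7897}{3366}\right) - 384\right)} = - \frac{47101}{2 \left(- \frac{69079325}{21081258} - 384\right)} = - \frac{47101}{2 \left(- \frac{8164282397}{21081258}\right)} = \left(- \frac{47101}{2}\right) \left(- \frac{21081258}{8164282397}\right) = \frac{13418220717}{220656281}$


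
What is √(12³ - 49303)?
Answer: 5*I*√1903 ≈ 218.12*I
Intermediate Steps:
√(12³ - 49303) = √(1728 - 49303) = √(-47575) = 5*I*√1903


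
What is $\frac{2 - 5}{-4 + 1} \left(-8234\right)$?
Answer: $-8234$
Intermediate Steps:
$\frac{2 - 5}{-4 + 1} \left(-8234\right) = - \frac{3}{-3} \left(-8234\right) = \left(-3\right) \left(- \frac{1}{3}\right) \left(-8234\right) = 1 \left(-8234\right) = -8234$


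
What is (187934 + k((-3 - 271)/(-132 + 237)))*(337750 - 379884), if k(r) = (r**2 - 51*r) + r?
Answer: -87364256006084/11025 ≈ -7.9242e+9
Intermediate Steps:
k(r) = r**2 - 50*r
(187934 + k((-3 - 271)/(-132 + 237)))*(337750 - 379884) = (187934 + ((-3 - 271)/(-132 + 237))*(-50 + (-3 - 271)/(-132 + 237)))*(337750 - 379884) = (187934 + (-274/105)*(-50 - 274/105))*(-42134) = (187934 + (-274*1/105)*(-50 - 274*1/105))*(-42134) = (187934 - 274*(-50 - 274/105)/105)*(-42134) = (187934 - 274/105*(-5524/105))*(-42134) = (187934 + 1513576/11025)*(-42134) = (2073485926/11025)*(-42134) = -87364256006084/11025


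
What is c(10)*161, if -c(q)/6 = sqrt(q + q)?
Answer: -1932*sqrt(5) ≈ -4320.1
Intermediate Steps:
c(q) = -6*sqrt(2)*sqrt(q) (c(q) = -6*sqrt(q + q) = -6*sqrt(2)*sqrt(q))
c(10)*161 = -6*sqrt(2)*sqrt(10)*161 = -12*sqrt(5)*161 = -1932*sqrt(5)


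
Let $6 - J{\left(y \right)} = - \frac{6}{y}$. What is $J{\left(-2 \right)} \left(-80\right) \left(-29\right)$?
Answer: $6960$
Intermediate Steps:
$J{\left(y \right)} = 6 + \frac{6}{y}$ ($J{\left(y \right)} = 6 - - \frac{6}{y} = 6 + \frac{6}{y}$)
$J{\left(-2 \right)} \left(-80\right) \left(-29\right) = \left(6 + \frac{6}{-2}\right) \left(-80\right) \left(-29\right) = \left(6 + 6 \left(- \frac{1}{2}\right)\right) \left(-80\right) \left(-29\right) = \left(6 - 3\right) \left(-80\right) \left(-29\right) = 3 \left(-80\right) \left(-29\right) = \left(-240\right) \left(-29\right) = 6960$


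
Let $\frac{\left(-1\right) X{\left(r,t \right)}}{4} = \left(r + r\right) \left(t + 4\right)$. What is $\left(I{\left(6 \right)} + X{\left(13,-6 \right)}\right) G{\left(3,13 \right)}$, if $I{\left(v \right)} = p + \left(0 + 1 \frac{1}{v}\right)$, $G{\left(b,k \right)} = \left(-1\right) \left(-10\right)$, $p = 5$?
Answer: $\frac{6395}{3} \approx 2131.7$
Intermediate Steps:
$X{\left(r,t \right)} = - 8 r \left(4 + t\right)$ ($X{\left(r,t \right)} = - 4 \left(r + r\right) \left(t + 4\right) = - 4 \cdot 2 r \left(4 + t\right) = - 8 r \left(4 + t\right)$)
$G{\left(b,k \right)} = 10$
$I{\left(v \right)} = 5 + \frac{1}{v}$ ($I{\left(v \right)} = 5 + \left(0 + 1 \frac{1}{v}\right) = 5 + \left(0 + \frac{1}{v}\right) = 5 + \frac{1}{v}$)
$\left(I{\left(6 \right)} + X{\left(13,-6 \right)}\right) G{\left(3,13 \right)} = \left(\left(5 + \frac{1}{6}\right) - 104 \left(4 - 6\right)\right) 10 = \left(\left(5 + \frac{1}{6}\right) - 104 \left(-2\right)\right) 10 = \left(\frac{31}{6} + 208\right) 10 = \frac{1279}{6} \cdot 10 = \frac{6395}{3}$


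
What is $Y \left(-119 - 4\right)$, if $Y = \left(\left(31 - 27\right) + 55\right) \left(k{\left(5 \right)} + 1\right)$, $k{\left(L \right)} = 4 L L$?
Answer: $-732957$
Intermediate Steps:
$k{\left(L \right)} = 4 L^{2}$
$Y = 5959$ ($Y = \left(\left(31 - 27\right) + 55\right) \left(4 \cdot 5^{2} + 1\right) = \left(\left(31 - 27\right) + 55\right) \left(4 \cdot 25 + 1\right) = \left(4 + 55\right) \left(100 + 1\right) = 59 \cdot 101 = 5959$)
$Y \left(-119 - 4\right) = 5959 \left(-119 - 4\right) = 5959 \left(-123\right) = -732957$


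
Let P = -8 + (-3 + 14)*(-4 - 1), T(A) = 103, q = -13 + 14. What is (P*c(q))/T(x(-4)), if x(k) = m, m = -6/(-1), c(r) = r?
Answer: -63/103 ≈ -0.61165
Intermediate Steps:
q = 1
m = 6 (m = -6*(-1) = 6)
x(k) = 6
P = -63 (P = -8 + 11*(-5) = -8 - 55 = -63)
(P*c(q))/T(x(-4)) = -63*1/103 = -63/103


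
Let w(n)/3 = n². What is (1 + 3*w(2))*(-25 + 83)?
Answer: 2146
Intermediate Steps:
w(n) = 3*n²
(1 + 3*w(2))*(-25 + 83) = (1 + 3*(3*2²))*(-25 + 83) = (1 + 3*(3*4))*58 = (1 + 3*12)*58 = (1 + 36)*58 = 37*58 = 2146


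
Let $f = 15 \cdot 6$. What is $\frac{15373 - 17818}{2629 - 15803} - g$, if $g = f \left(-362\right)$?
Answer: $\frac{429211365}{13174} \approx 32580.0$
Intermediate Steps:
$f = 90$
$g = -32580$ ($g = 90 \left(-362\right) = -32580$)
$\frac{15373 - 17818}{2629 - 15803} - g = \frac{15373 - 17818}{2629 - 15803} - -32580 = - \frac{2445}{-13174} + 32580 = \left(-2445\right) \left(- \frac{1}{13174}\right) + 32580 = \frac{2445}{13174} + 32580 = \frac{429211365}{13174}$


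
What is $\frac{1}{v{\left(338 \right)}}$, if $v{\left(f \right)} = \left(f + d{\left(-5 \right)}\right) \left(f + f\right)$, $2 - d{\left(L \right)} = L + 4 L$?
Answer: $\frac{1}{246740} \approx 4.0528 \cdot 10^{-6}$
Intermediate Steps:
$d{\left(L \right)} = 2 - 5 L$ ($d{\left(L \right)} = 2 - \left(L + 4 L\right) = 2 - 5 L$)
$v{\left(f \right)} = 2 f \left(27 + f\right)$ ($v{\left(f \right)} = \left(f + \left(2 - -25\right)\right) \left(f + f\right) = \left(f + \left(2 + 25\right)\right) 2 f = \left(f + 27\right) 2 f = \left(27 + f\right) 2 f = 2 f \left(27 + f\right)$)
$\frac{1}{v{\left(338 \right)}} = \frac{1}{2 \cdot 338 \left(27 + 338\right)} = \frac{1}{2 \cdot 338 \cdot 365} = \frac{1}{246740}$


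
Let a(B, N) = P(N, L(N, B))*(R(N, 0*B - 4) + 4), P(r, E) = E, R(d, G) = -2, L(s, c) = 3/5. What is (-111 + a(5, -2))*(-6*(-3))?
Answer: -9882/5 ≈ -1976.4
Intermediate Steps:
L(s, c) = ⅗ (L(s, c) = 3*(⅕) = ⅗)
a(B, N) = 6/5 (a(B, N) = 3*(-2 + 4)/5 = (⅗)*2 = 6/5)
(-111 + a(5, -2))*(-6*(-3)) = (-111 + 6/5)*(-6*(-3)) = -549/5*18 = -9882/5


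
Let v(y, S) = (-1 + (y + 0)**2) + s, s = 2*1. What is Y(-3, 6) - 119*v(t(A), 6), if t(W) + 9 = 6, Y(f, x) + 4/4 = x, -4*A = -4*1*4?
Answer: -1185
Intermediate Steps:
s = 2
A = 4 (A = -(-4*1)*4/4 = -(-1)*4 = -1/4*(-16) = 4)
Y(f, x) = -1 + x
t(W) = -3 (t(W) = -9 + 6 = -3)
v(y, S) = 1 + y**2 (v(y, S) = (-1 + (y + 0)**2) + 2 = (-1 + y**2) + 2 = 1 + y**2)
Y(-3, 6) - 119*v(t(A), 6) = (-1 + 6) - 119*(1 + (-3)**2) = 5 - 119*(1 + 9) = 5 - 119*10 = 5 - 1190 = -1185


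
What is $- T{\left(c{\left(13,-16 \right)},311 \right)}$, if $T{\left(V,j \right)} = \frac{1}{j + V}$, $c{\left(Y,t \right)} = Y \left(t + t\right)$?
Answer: $\frac{1}{105} \approx 0.0095238$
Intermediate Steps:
$c{\left(Y,t \right)} = 2 Y t$ ($c{\left(Y,t \right)} = Y 2 t = 2 Y t$)
$T{\left(V,j \right)} = \frac{1}{V + j}$
$- T{\left(c{\left(13,-16 \right)},311 \right)} = - \frac{1}{2 \cdot 13 \left(-16\right) + 311} = - \frac{1}{-416 + 311} = - \frac{1}{-105} = \left(-1\right) \left(- \frac{1}{105}\right) = \frac{1}{105}$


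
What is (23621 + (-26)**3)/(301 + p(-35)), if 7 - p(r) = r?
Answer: 6045/343 ≈ 17.624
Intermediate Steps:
p(r) = 7 - r
(23621 + (-26)**3)/(301 + p(-35)) = (23621 + (-26)**3)/(301 + (7 - 1*(-35))) = (23621 - 17576)/(301 + (7 + 35)) = 6045/(301 + 42) = 6045/343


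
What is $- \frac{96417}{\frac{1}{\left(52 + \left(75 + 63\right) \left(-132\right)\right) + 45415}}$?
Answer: $-2627459667$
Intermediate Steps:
$- \frac{96417}{\frac{1}{\left(52 + \left(75 + 63\right) \left(-132\right)\right) + 45415}} = - \frac{96417}{\frac{1}{\left(52 + 138 \left(-132\right)\right) + 45415}} = - \frac{96417}{\frac{1}{\left(52 - 18216\right) + 45415}} = - \frac{96417}{\frac{1}{-18164 + 45415}} = - \frac{96417}{\frac{1}{27251}} = - 96417 \frac{1}{\frac{1}{27251}} = \left(-96417\right) 27251 = -2627459667$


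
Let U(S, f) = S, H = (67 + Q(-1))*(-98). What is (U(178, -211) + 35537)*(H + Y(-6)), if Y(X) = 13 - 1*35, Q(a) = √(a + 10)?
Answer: -245790630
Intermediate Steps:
Q(a) = √(10 + a)
H = -6860 (H = (67 + √(10 - 1))*(-98) = (67 + √9)*(-98) = (67 + 3)*(-98) = 70*(-98) = -6860)
Y(X) = -22 (Y(X) = 13 - 35 = -22)
(U(178, -211) + 35537)*(H + Y(-6)) = (178 + 35537)*(-6860 - 22) = 35715*(-6882) = -245790630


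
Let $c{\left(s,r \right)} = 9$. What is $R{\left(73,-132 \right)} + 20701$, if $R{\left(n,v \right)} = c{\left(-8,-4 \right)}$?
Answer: $20710$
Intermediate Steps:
$R{\left(n,v \right)} = 9$
$R{\left(73,-132 \right)} + 20701 = 9 + 20701 = 20710$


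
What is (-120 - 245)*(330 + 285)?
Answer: -224475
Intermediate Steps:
(-120 - 245)*(330 + 285) = -365*615 = -224475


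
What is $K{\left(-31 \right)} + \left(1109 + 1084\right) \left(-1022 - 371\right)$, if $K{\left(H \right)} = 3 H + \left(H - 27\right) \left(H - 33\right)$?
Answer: $-3051230$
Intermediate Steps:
$K{\left(H \right)} = 3 H + \left(-33 + H\right) \left(-27 + H\right)$ ($K{\left(H \right)} = 3 H + \left(-27 + H\right) \left(-33 + H\right) = 3 H + \left(-33 + H\right) \left(-27 + H\right)$)
$K{\left(-31 \right)} + \left(1109 + 1084\right) \left(-1022 - 371\right) = \left(891 + \left(-31\right)^{2} - -1767\right) + \left(1109 + 1084\right) \left(-1022 - 371\right) = \left(891 + 961 + 1767\right) + 2193 \left(-1393\right) = 3619 - 3054849 = -3051230$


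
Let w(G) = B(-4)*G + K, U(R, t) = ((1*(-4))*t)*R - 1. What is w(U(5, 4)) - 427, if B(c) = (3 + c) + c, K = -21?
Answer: -43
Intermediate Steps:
B(c) = 3 + 2*c
U(R, t) = -1 - 4*R*t (U(R, t) = (-4*t)*R - 1 = -4*R*t - 1 = -1 - 4*R*t)
w(G) = -21 - 5*G (w(G) = (3 + 2*(-4))*G - 21 = (3 - 8)*G - 21 = -5*G - 21 = -21 - 5*G)
w(U(5, 4)) - 427 = (-21 - 5*(-1 - 4*5*4)) - 427 = (-21 - 5*(-1 - 80)) - 427 = (-21 - 5*(-81)) - 427 = (-21 + 405) - 427 = 384 - 427 = -43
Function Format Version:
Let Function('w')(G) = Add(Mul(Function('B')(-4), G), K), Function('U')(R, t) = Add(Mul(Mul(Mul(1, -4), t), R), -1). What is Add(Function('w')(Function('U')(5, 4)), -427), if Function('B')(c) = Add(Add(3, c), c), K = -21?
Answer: -43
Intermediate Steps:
Function('B')(c) = Add(3, Mul(2, c))
Function('U')(R, t) = Add(-1, Mul(-4, R, t)) (Function('U')(R, t) = Add(Mul(Mul(-4, t), R), -1) = Add(Mul(-4, R, t), -1) = Add(-1, Mul(-4, R, t)))
Function('w')(G) = Add(-21, Mul(-5, G)) (Function('w')(G) = Add(Mul(Add(3, Mul(2, -4)), G), -21) = Add(Mul(Add(3, -8), G), -21) = Add(Mul(-5, G), -21) = Add(-21, Mul(-5, G)))
Add(Function('w')(Function('U')(5, 4)), -427) = Add(Add(-21, Mul(-5, Add(-1, Mul(-4, 5, 4)))), -427) = Add(Add(-21, Mul(-5, Add(-1, -80))), -427) = Add(Add(-21, Mul(-5, -81)), -427) = Add(Add(-21, 405), -427) = Add(384, -427) = -43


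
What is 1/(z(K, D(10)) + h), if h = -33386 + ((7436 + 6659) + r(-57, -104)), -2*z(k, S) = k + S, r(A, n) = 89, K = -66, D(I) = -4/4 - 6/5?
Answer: -10/191679 ≈ -5.2171e-5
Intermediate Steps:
D(I) = -11/5 (D(I) = -4*1/4 - 6*1/5 = -1 - 6/5 = -11/5)
z(k, S) = -S/2 - k/2 (z(k, S) = -(k + S)/2 = -(S + k)/2 = -S/2 - k/2)
h = -19202 (h = -33386 + ((7436 + 6659) + 89) = -33386 + (14095 + 89) = -33386 + 14184 = -19202)
1/(z(K, D(10)) + h) = 1/((-1/2*(-11/5) - 1/2*(-66)) - 19202) = 1/((11/10 + 33) - 19202) = 1/(341/10 - 19202) = 1/(-191679/10) = -10/191679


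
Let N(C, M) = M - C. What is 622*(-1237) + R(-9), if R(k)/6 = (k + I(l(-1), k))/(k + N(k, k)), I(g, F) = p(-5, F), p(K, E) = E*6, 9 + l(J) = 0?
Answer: -769372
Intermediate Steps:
l(J) = -9 (l(J) = -9 + 0 = -9)
p(K, E) = 6*E
I(g, F) = 6*F
R(k) = 42 (R(k) = 6*((k + 6*k)/(k + (k - k))) = 6*((7*k)/(k + 0)) = 6*((7*k)/k) = 6*7 = 42)
622*(-1237) + R(-9) = 622*(-1237) + 42 = -769414 + 42 = -769372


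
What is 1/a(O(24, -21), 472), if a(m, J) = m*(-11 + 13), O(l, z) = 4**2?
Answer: 1/32 ≈ 0.031250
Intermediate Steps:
O(l, z) = 16
a(m, J) = 2*m (a(m, J) = m*2 = 2*m)
1/a(O(24, -21), 472) = 1/(2*16) = 1/32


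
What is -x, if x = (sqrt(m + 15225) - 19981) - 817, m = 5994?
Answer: 20798 - sqrt(21219) ≈ 20652.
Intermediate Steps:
x = -20798 + sqrt(21219) (x = (sqrt(5994 + 15225) - 19981) - 817 = (sqrt(21219) - 19981) - 817 = (-19981 + sqrt(21219)) - 817 = -20798 + sqrt(21219) ≈ -20652.)
-x = -(-20798 + sqrt(21219)) = 20798 - sqrt(21219)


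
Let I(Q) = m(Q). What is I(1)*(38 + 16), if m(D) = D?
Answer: 54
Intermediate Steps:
I(Q) = Q
I(1)*(38 + 16) = 1*(38 + 16) = 1*54 = 54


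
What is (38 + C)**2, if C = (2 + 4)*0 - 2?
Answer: 1296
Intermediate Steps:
C = -2 (C = 6*0 - 2 = 0 - 2 = -2)
(38 + C)**2 = (38 - 2)**2 = 36**2 = 1296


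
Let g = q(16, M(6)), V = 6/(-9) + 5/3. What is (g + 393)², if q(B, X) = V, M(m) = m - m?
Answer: 155236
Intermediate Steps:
M(m) = 0
V = 1 (V = 6*(-⅑) + 5*(⅓) = -⅔ + 5/3 = 1)
q(B, X) = 1
g = 1
(g + 393)² = (1 + 393)² = 394² = 155236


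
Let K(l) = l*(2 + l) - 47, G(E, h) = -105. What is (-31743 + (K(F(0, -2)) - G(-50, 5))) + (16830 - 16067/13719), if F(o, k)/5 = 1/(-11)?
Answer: -24662395367/1659999 ≈ -14857.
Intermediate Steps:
F(o, k) = -5/11 (F(o, k) = 5/(-11) = 5*(-1/11) = -5/11)
K(l) = -47 + l*(2 + l)
(-31743 + (K(F(0, -2)) - G(-50, 5))) + (16830 - 16067/13719) = (-31743 + ((-47 + (-5/11)**2 + 2*(-5/11)) - 1*(-105))) + (16830 - 16067/13719) = (-31743 + ((-47 + 25/121 - 10/11) + 105)) + (16830 - 16067/13719) = (-31743 + (-5772/121 + 105)) + (16830 - 1*16067/13719) = (-31743 + 6933/121) + (16830 - 16067/13719) = -3833970/121 + 230874703/13719 = -24662395367/1659999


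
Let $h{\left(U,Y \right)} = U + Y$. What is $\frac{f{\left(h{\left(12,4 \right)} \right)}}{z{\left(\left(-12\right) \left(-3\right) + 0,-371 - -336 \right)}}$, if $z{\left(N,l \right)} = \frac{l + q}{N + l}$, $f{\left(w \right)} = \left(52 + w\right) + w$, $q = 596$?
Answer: $\frac{28}{187} \approx 0.14973$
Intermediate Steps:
$f{\left(w \right)} = 52 + 2 w$
$z{\left(N,l \right)} = \frac{596 + l}{N + l}$ ($z{\left(N,l \right)} = \frac{l + 596}{N + l} = \frac{596 + l}{N + l}$)
$\frac{f{\left(h{\left(12,4 \right)} \right)}}{z{\left(\left(-12\right) \left(-3\right) + 0,-371 - -336 \right)}} = \frac{52 + 2 \left(12 + 4\right)}{\frac{1}{\left(\left(-12\right) \left(-3\right) + 0\right) - 35} \left(596 - 35\right)} = \frac{52 + 2 \cdot 16}{\frac{1}{\left(36 + 0\right) + \left(-371 + 336\right)} \left(596 + \left(-371 + 336\right)\right)} = \frac{52 + 32}{\frac{1}{36 - 35} \left(596 - 35\right)} = \frac{84}{1^{-1} \cdot 561} = \frac{84}{1 \cdot 561} = \frac{84}{561} = 84 \cdot \frac{1}{561} = \frac{28}{187}$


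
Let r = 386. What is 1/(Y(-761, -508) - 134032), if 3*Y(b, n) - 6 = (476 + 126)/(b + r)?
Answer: -1125/150784352 ≈ -7.4610e-6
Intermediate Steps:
Y(b, n) = 2 + 602/(3*(386 + b)) (Y(b, n) = 2 + ((476 + 126)/(b + 386))/3 = 2 + (602/(386 + b))/3 = 2 + 602/(3*(386 + b)))
1/(Y(-761, -508) - 134032) = 1/(2*(1459 + 3*(-761))/(3*(386 - 761)) - 134032) = 1/((⅔)*(1459 - 2283)/(-375) - 134032) = 1/((⅔)*(-1/375)*(-824) - 134032) = 1/(1648/1125 - 134032) = 1/(-150784352/1125) = -1125/150784352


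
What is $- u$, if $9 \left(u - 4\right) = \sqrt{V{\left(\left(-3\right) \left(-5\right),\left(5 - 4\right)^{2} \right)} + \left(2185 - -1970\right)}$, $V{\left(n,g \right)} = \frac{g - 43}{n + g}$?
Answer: $-4 - \frac{\sqrt{7382}}{12} \approx -11.16$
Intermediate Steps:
$V{\left(n,g \right)} = \frac{-43 + g}{g + n}$
$u = 4 + \frac{\sqrt{7382}}{12}$ ($u = 4 + \frac{\sqrt{\frac{-43 + \left(5 - 4\right)^{2}}{\left(5 - 4\right)^{2} - -15} + \left(2185 - -1970\right)}}{9} = 4 + \frac{\sqrt{\frac{-43 + 1^{2}}{1^{2} + 15} + \left(2185 + 1970\right)}}{9} = 4 + \frac{\sqrt{\frac{-43 + 1}{1 + 15} + 4155}}{9} = 4 + \frac{\sqrt{\frac{1}{16} \left(-42\right) + 4155}}{9} = 4 + \frac{\sqrt{- \frac{21}{8} + 4155}}{9} = 4 + \frac{\sqrt{\frac{33219}{8}}}{9} = 4 + \frac{\frac{3}{4} \sqrt{7382}}{9} = 4 + \frac{\sqrt{7382}}{12} \approx 11.16$)
$- u = - (4 + \frac{\sqrt{7382}}{12}) = -4 - \frac{\sqrt{7382}}{12}$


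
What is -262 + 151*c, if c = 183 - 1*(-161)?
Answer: 51682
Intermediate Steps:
c = 344 (c = 183 + 161 = 344)
-262 + 151*c = -262 + 151*344 = -262 + 51944 = 51682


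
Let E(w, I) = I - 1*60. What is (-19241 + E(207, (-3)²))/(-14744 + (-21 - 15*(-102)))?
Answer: 19292/13235 ≈ 1.4576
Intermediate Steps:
E(w, I) = -60 + I (E(w, I) = I - 60 = -60 + I)
(-19241 + E(207, (-3)²))/(-14744 + (-21 - 15*(-102))) = (-19241 + (-60 + (-3)²))/(-14744 + (-21 - 15*(-102))) = (-19241 + (-60 + 9))/(-14744 + (-21 + 1530)) = (-19241 - 51)/(-14744 + 1509) = -19292/(-13235) = -19292*(-1/13235) = 19292/13235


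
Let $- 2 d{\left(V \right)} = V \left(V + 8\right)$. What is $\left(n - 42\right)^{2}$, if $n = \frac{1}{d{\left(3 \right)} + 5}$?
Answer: $\frac{937024}{529} \approx 1771.3$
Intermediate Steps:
$d{\left(V \right)} = - \frac{V \left(8 + V\right)}{2}$ ($d{\left(V \right)} = - \frac{V \left(V + 8\right)}{2} = - \frac{V \left(8 + V\right)}{2}$)
$n = - \frac{2}{23}$ ($n = \frac{1}{\left(- \frac{1}{2}\right) 3 \left(8 + 3\right) + 5} = \frac{1}{\left(- \frac{1}{2}\right) 3 \cdot 11 + 5} = \frac{1}{- \frac{33}{2} + 5} = \frac{1}{- \frac{23}{2}} = - \frac{2}{23} \approx -0.086957$)
$\left(n - 42\right)^{2} = \left(- \frac{2}{23} - 42\right)^{2} = \left(- \frac{968}{23}\right)^{2} = \frac{937024}{529}$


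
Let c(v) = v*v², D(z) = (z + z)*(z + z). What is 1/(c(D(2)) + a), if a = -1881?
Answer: 1/2215 ≈ 0.00045147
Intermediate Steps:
D(z) = 4*z² (D(z) = (2*z)*(2*z) = 4*z²)
c(v) = v³
1/(c(D(2)) + a) = 1/((4*2²)³ - 1881) = 1/((4*4)³ - 1881) = 1/(16³ - 1881) = 1/(4096 - 1881) = 1/2215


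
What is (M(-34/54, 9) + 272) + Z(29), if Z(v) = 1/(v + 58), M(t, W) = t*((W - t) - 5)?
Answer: 5688970/21141 ≈ 269.10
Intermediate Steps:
M(t, W) = t*(-5 + W - t)
Z(v) = 1/(58 + v)
(M(-34/54, 9) + 272) + Z(29) = ((-34/54)*(-5 + 9 - (-34)/54) + 272) + 1/(58 + 29) = ((-34*1/54)*(-5 + 9 - (-34)/54) + 272) + 1/87 = (-17*(-5 + 9 - 1*(-17/27))/27 + 272) + 1/87 = (-17*(-5 + 9 + 17/27)/27 + 272) + 1/87 = (-17/27*125/27 + 272) + 1/87 = (-2125/729 + 272) + 1/87 = 196163/729 + 1/87 = 5688970/21141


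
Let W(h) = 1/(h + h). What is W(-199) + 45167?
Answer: 17976465/398 ≈ 45167.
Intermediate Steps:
W(h) = 1/(2*h)
W(-199) + 45167 = (½)/(-199) + 45167 = (½)*(-1/199) + 45167 = -1/398 + 45167 = 17976465/398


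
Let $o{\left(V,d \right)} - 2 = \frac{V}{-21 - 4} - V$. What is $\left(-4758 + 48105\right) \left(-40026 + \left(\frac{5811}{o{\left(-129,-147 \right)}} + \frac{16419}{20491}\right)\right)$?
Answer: $- \frac{120887647007190561}{69751364} \approx -1.7331 \cdot 10^{9}$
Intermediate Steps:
$o{\left(V,d \right)} = 2 - \frac{26 V}{25}$ ($o{\left(V,d \right)} = 2 - \left(V - \frac{V}{-21 - 4}\right) = 2 - \left(V - \frac{V}{-25}\right) = 2 - \left(V - V \left(- \frac{1}{25}\right)\right) = 2 - \frac{26 V}{25}$)
$\left(-4758 + 48105\right) \left(-40026 + \left(\frac{5811}{o{\left(-129,-147 \right)}} + \frac{16419}{20491}\right)\right) = \left(-4758 + 48105\right) \left(-40026 + \left(\frac{5811}{2 - - \frac{3354}{25}} + \frac{16419}{20491}\right)\right) = 43347 \left(-40026 + \left(\frac{5811}{2 + \frac{3354}{25}} + 16419 \cdot \frac{1}{20491}\right)\right) = 43347 \left(-40026 + \left(\frac{5811}{\frac{3404}{25}} + \frac{16419}{20491}\right)\right) = 43347 \left(-40026 + \left(5811 \cdot \frac{25}{3404} + \frac{16419}{20491}\right)\right) = 43347 \left(-40026 + \left(\frac{145275}{3404} + \frac{16419}{20491}\right)\right) = 43347 \left(-40026 + \frac{3032720301}{69751364}\right) = 43347 \left(- \frac{2788835375163}{69751364}\right) = - \frac{120887647007190561}{69751364}$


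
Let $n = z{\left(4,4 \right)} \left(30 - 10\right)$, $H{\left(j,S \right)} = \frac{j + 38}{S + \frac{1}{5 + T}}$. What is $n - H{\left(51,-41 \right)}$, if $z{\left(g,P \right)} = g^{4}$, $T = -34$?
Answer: $\frac{6095381}{1190} \approx 5122.2$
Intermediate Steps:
$H{\left(j,S \right)} = \frac{38 + j}{- \frac{1}{29} + S}$ ($H{\left(j,S \right)} = \frac{j + 38}{S + \frac{1}{5 - 34}} = \frac{38 + j}{S + \frac{1}{-29}} = \frac{38 + j}{S - \frac{1}{29}} = \frac{38 + j}{- \frac{1}{29} + S}$)
$n = 5120$ ($n = 4^{4} \left(30 - 10\right) = 256 \cdot 20 = 5120$)
$n - H{\left(51,-41 \right)} = 5120 - \frac{29 \left(38 + 51\right)}{-1 + 29 \left(-41\right)} = 5120 - 29 \frac{1}{-1 - 1189} \cdot 89 = 5120 - 29 \frac{1}{-1190} \cdot 89 = 5120 - 29 \left(- \frac{1}{1190}\right) 89 = 5120 - - \frac{2581}{1190} = 5120 + \frac{2581}{1190} = \frac{6095381}{1190}$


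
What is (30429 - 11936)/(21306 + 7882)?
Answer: 18493/29188 ≈ 0.63358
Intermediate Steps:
(30429 - 11936)/(21306 + 7882) = 18493/29188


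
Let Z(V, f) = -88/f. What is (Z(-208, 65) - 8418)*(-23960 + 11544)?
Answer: 6794755328/65 ≈ 1.0453e+8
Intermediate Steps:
(Z(-208, 65) - 8418)*(-23960 + 11544) = (-88/65 - 8418)*(-23960 + 11544) = (-88*1/65 - 8418)*(-12416) = (-88/65 - 8418)*(-12416) = -547258/65*(-12416) = 6794755328/65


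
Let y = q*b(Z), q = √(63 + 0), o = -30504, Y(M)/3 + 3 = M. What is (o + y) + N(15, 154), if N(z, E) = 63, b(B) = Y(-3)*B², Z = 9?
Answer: -30441 - 4374*√7 ≈ -42014.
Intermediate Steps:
Y(M) = -9 + 3*M
b(B) = -18*B² (b(B) = (-9 + 3*(-3))*B² = (-9 - 9)*B² = -18*B²)
q = 3*√7 (q = √63 = 3*√7 ≈ 7.9373)
y = -4374*√7 (y = (3*√7)*(-18*9²) = (3*√7)*(-18*81) = (3*√7)*(-1458) = -4374*√7 ≈ -11573.)
(o + y) + N(15, 154) = (-30504 - 4374*√7) + 63 = -30441 - 4374*√7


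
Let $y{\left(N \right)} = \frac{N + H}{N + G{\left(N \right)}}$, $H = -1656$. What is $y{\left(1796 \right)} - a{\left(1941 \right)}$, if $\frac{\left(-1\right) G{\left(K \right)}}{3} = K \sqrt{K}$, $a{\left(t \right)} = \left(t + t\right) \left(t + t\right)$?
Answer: $- \frac{15623608077689}{1036741} - \frac{30 \sqrt{449}}{1036741} \approx -1.507 \cdot 10^{7}$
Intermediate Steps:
$a{\left(t \right)} = 4 t^{2}$ ($a{\left(t \right)} = 2 t 2 t = 4 t^{2}$)
$G{\left(K \right)} = - 3 K^{\frac{3}{2}}$ ($G{\left(K \right)} = - 3 K \sqrt{K} = - 3 K^{\frac{3}{2}}$)
$y{\left(N \right)} = \frac{-1656 + N}{N - 3 N^{\frac{3}{2}}}$ ($y{\left(N \right)} = \frac{N - 1656}{N - 3 N^{\frac{3}{2}}} = \frac{-1656 + N}{N - 3 N^{\frac{3}{2}}}$)
$y{\left(1796 \right)} - a{\left(1941 \right)} = \frac{1656 - 1796}{\left(-1\right) 1796 + 3 \cdot 1796^{\frac{3}{2}}} - 4 \cdot 1941^{2} = \frac{1656 - 1796}{-1796 + 3 \cdot 3592 \sqrt{449}} - 4 \cdot 3767481 = \frac{1}{-1796 + 10776 \sqrt{449}} \left(-140\right) - 15069924 = - \frac{140}{-1796 + 10776 \sqrt{449}} - 15069924 = -15069924 - \frac{140}{-1796 + 10776 \sqrt{449}}$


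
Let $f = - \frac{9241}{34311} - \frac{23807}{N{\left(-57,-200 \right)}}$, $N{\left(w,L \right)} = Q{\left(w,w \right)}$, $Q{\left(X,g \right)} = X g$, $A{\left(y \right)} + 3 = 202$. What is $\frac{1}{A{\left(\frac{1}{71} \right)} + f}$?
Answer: $\frac{1955727}{374332375} \approx 0.0052246$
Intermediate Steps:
$A{\left(y \right)} = 199$ ($A{\left(y \right)} = -3 + 202 = 199$)
$N{\left(w,L \right)} = w^{2}$ ($N{\left(w,L \right)} = w w = w^{2}$)
$f = - \frac{14857298}{1955727}$ ($f = - \frac{9241}{34311} - \frac{23807}{\left(-57\right)^{2}} = \left(-9241\right) \frac{1}{34311} - \frac{23807}{3249} = - \frac{9241}{34311} - \frac{1253}{171} = - \frac{14857298}{1955727} \approx -7.5968$)
$\frac{1}{A{\left(\frac{1}{71} \right)} + f} = \frac{1}{199 - \frac{14857298}{1955727}} = \frac{1}{\frac{374332375}{1955727}} = \frac{1955727}{374332375}$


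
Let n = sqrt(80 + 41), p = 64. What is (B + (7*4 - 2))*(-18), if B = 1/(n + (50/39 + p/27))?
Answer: -2413242/5143 ≈ -469.23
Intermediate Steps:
n = 11 (n = sqrt(121) = 11)
B = 351/5143 (B = 1/(11 + (50/39 + 64/27)) = 1/(11 + 1282/351) = 1/(5143/351) = 351/5143 ≈ 0.068248)
(B + (7*4 - 2))*(-18) = (351/5143 + (7*4 - 2))*(-18) = (351/5143 + (28 - 2))*(-18) = (351/5143 + 26)*(-18) = (134069/5143)*(-18) = -2413242/5143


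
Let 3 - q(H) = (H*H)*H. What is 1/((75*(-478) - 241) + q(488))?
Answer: -1/116250360 ≈ -8.6021e-9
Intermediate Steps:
q(H) = 3 - H**3 (q(H) = 3 - H*H*H = 3 - H**2*H = 3 - H**3)
1/((75*(-478) - 241) + q(488)) = 1/((75*(-478) - 241) + (3 - 1*488**3)) = 1/((-35850 - 241) + (3 - 1*116214272)) = 1/(-36091 + (3 - 116214272)) = 1/(-36091 - 116214269) = 1/(-116250360) = -1/116250360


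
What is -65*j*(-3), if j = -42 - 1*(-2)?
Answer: -7800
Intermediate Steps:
j = -40 (j = -42 + 2 = -40)
-65*j*(-3) = -65*(-40)*(-3) = 2600*(-3) = -7800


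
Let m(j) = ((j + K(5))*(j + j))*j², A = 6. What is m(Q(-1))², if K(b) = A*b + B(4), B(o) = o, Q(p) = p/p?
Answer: 4900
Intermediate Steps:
Q(p) = 1
K(b) = 4 + 6*b (K(b) = 6*b + 4 = 4 + 6*b)
m(j) = 2*j³*(34 + j) (m(j) = ((j + (4 + 6*5))*(j + j))*j² = ((j + (4 + 30))*(2*j))*j² = ((j + 34)*(2*j))*j² = ((34 + j)*(2*j))*j² = (2*j*(34 + j))*j² = 2*j³*(34 + j))
m(Q(-1))² = (2*1³*(34 + 1))² = (2*1*35)² = 70² = 4900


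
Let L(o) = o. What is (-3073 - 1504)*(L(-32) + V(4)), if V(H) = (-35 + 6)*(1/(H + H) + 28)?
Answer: 31036637/8 ≈ 3.8796e+6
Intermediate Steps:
V(H) = -812 - 29/(2*H) (V(H) = -29*(1/(2*H) + 28) = -29*(28 + 1/(2*H)) = -812 - 29/(2*H))
(-3073 - 1504)*(L(-32) + V(4)) = (-3073 - 1504)*(-32 + (-812 - 29/2/4)) = -4577*(-32 + (-812 - 29/2*¼)) = -4577*(-32 + (-812 - 29/8)) = -4577*(-32 - 6525/8) = -4577*(-6781/8) = 31036637/8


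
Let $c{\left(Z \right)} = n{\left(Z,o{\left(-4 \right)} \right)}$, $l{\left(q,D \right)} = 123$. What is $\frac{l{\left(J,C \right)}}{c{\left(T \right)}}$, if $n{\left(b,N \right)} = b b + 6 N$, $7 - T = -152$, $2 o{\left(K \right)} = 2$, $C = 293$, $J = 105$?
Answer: $\frac{41}{8429} \approx 0.0048642$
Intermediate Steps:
$o{\left(K \right)} = 1$ ($o{\left(K \right)} = \frac{1}{2} \cdot 2 = 1$)
$T = 159$ ($T = 7 - -152 = 7 + 152 = 159$)
$n{\left(b,N \right)} = b^{2} + 6 N$
$c{\left(Z \right)} = 6 + Z^{2}$ ($c{\left(Z \right)} = Z^{2} + 6 \cdot 1 = Z^{2} + 6 = 6 + Z^{2}$)
$\frac{l{\left(J,C \right)}}{c{\left(T \right)}} = \frac{123}{6 + 159^{2}} = \frac{123}{6 + 25281} = \frac{123}{25287} = 123 \cdot \frac{1}{25287} = \frac{41}{8429}$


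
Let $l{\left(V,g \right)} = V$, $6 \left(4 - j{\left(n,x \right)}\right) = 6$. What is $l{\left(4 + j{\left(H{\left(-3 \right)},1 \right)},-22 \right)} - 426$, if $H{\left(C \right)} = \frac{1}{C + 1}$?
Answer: $-419$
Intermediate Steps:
$H{\left(C \right)} = \frac{1}{1 + C}$
$j{\left(n,x \right)} = 3$ ($j{\left(n,x \right)} = 4 - 1 = 3$)
$l{\left(4 + j{\left(H{\left(-3 \right)},1 \right)},-22 \right)} - 426 = \left(4 + 3\right) - 426 = 7 - 426 = -419$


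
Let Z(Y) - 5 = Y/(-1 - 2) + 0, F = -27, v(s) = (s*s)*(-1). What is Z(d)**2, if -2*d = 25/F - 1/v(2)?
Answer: 10029889/419904 ≈ 23.886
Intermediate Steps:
v(s) = -s**2 (v(s) = s**2*(-1) = -s**2)
d = 73/216 (d = -(25/(-27) - 1/((-1*2**2)))/2 = -(25*(-1/27) - 1/((-1*4)))/2 = -(-25/27 - 1/(-4))/2 = -(-25/27 - 1*(-1/4))/2 = -(-25/27 + 1/4)/2 = -1/2*(-73/108) = 73/216 ≈ 0.33796)
Z(Y) = 5 - Y/3 (Z(Y) = 5 + (Y/(-1 - 2) + 0) = 5 + (Y/(-3) + 0) = 5 + (Y*(-1/3) + 0) = 5 + (-Y/3 + 0) = 5 - Y/3)
Z(d)**2 = (5 - 1/3*73/216)**2 = (5 - 73/648)**2 = (3167/648)**2 = 10029889/419904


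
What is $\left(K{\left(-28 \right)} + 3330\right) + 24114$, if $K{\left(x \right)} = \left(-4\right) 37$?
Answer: $27296$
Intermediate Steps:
$K{\left(x \right)} = -148$
$\left(K{\left(-28 \right)} + 3330\right) + 24114 = \left(-148 + 3330\right) + 24114 = 3182 + 24114 = 27296$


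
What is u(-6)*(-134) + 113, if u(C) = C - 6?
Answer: 1721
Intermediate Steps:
u(C) = -6 + C
u(-6)*(-134) + 113 = (-6 - 6)*(-134) + 113 = -12*(-134) + 113 = 1608 + 113 = 1721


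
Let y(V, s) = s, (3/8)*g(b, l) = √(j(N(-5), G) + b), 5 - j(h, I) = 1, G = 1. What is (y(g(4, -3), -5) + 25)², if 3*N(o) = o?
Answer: 400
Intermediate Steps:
N(o) = o/3
j(h, I) = 4 (j(h, I) = 5 - 1*1 = 5 - 1 = 4)
g(b, l) = 8*√(4 + b)/3
(y(g(4, -3), -5) + 25)² = (-5 + 25)² = 20² = 400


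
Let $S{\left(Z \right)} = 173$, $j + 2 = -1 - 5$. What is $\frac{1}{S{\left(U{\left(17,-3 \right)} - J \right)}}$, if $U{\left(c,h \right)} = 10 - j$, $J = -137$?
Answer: $\frac{1}{173} \approx 0.0057803$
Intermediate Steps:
$j = -8$ ($j = -2 - 6 = -8$)
$U{\left(c,h \right)} = 18$ ($U{\left(c,h \right)} = 10 - -8 = 10 + 8 = 18$)
$\frac{1}{S{\left(U{\left(17,-3 \right)} - J \right)}} = \frac{1}{173}$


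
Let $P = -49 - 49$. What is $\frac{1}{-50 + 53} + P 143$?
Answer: $- \frac{42041}{3} \approx -14014.0$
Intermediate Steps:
$P = -98$ ($P = -49 - 49 = -98$)
$\frac{1}{-50 + 53} + P 143 = \frac{1}{-50 + 53} - 14014 = \frac{1}{3} - 14014 = - \frac{42041}{3}$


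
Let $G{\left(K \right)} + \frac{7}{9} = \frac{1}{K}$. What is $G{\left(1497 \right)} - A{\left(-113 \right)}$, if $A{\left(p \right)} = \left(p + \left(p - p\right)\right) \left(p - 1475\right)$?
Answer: $- \frac{805886494}{4491} \approx -1.7944 \cdot 10^{5}$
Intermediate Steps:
$A{\left(p \right)} = p \left(-1475 + p\right)$ ($A{\left(p \right)} = \left(p + 0\right) \left(-1475 + p\right) = p \left(-1475 + p\right)$)
$G{\left(K \right)} = - \frac{7}{9} + \frac{1}{K}$
$G{\left(1497 \right)} - A{\left(-113 \right)} = \left(- \frac{7}{9} + \frac{1}{1497}\right) - - 113 \left(-1475 - 113\right) = \left(- \frac{7}{9} + \frac{1}{1497}\right) - \left(-113\right) \left(-1588\right) = - \frac{3490}{4491} - 179444 = - \frac{805886494}{4491}$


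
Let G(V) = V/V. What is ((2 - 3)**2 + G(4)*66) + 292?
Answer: 359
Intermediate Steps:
G(V) = 1
((2 - 3)**2 + G(4)*66) + 292 = ((2 - 3)**2 + 1*66) + 292 = ((-1)**2 + 66) + 292 = (1 + 66) + 292 = 67 + 292 = 359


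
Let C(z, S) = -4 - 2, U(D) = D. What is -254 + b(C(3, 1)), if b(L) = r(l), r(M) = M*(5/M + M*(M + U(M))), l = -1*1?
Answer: -251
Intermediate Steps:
C(z, S) = -6
l = -1
r(M) = M*(2*M² + 5/M) (r(M) = M*(5/M + M*(M + M)) = M*(5/M + M*(2*M)) = M*(5/M + 2*M²) = M*(2*M² + 5/M))
b(L) = 3 (b(L) = 5 + 2*(-1)³ = 5 + 2*(-1) = 5 - 2 = 3)
-254 + b(C(3, 1)) = -254 + 3 = -251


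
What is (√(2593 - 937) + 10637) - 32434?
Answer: -21797 + 6*√46 ≈ -21756.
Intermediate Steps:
(√(2593 - 937) + 10637) - 32434 = (√1656 + 10637) - 32434 = (6*√46 + 10637) - 32434 = (10637 + 6*√46) - 32434 = -21797 + 6*√46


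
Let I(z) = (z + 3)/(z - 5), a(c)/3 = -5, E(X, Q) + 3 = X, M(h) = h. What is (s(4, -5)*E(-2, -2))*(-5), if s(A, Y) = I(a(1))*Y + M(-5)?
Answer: -200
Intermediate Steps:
E(X, Q) = -3 + X
a(c) = -15 (a(c) = 3*(-5) = -15)
I(z) = (3 + z)/(-5 + z)
s(A, Y) = -5 + 3*Y/5 (s(A, Y) = ((3 - 15)/(-5 - 15))*Y - 5 = (-12/(-20))*Y - 5 = (-1/20*(-12))*Y - 5 = 3*Y/5 - 5 = -5 + 3*Y/5)
(s(4, -5)*E(-2, -2))*(-5) = ((-5 + (3/5)*(-5))*(-3 - 2))*(-5) = ((-5 - 3)*(-5))*(-5) = -8*(-5)*(-5) = 40*(-5) = -200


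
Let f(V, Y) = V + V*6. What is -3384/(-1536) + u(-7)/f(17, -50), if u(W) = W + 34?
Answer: 18507/7616 ≈ 2.4300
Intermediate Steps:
u(W) = 34 + W
f(V, Y) = 7*V (f(V, Y) = V + 6*V = 7*V)
-3384/(-1536) + u(-7)/f(17, -50) = -3384/(-1536) + (34 - 7)/((7*17)) = -3384*(-1/1536) + 27/119 = 141/64 + 27*(1/119) = 141/64 + 27/119 = 18507/7616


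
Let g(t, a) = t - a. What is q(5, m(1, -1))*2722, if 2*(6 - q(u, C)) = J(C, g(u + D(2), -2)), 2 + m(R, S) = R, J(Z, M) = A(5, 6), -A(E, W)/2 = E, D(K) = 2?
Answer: 29942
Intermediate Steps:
A(E, W) = -2*E
J(Z, M) = -10 (J(Z, M) = -2*5 = -10)
m(R, S) = -2 + R
q(u, C) = 11 (q(u, C) = 6 - 1/2*(-10) = 6 + 5 = 11)
q(5, m(1, -1))*2722 = 11*2722 = 29942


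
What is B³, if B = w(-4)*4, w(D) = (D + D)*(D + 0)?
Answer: 2097152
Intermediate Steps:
w(D) = 2*D² (w(D) = (2*D)*D = 2*D²)
B = 128 (B = (2*(-4)²)*4 = (2*16)*4 = 32*4 = 128)
B³ = 128³ = 2097152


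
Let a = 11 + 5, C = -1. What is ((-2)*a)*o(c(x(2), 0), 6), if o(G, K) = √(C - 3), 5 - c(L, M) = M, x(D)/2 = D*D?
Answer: -64*I ≈ -64.0*I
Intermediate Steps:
x(D) = 2*D² (x(D) = 2*(D*D) = 2*D²)
c(L, M) = 5 - M
o(G, K) = 2*I (o(G, K) = √(-1 - 3) = √(-4) = 2*I)
a = 16
((-2)*a)*o(c(x(2), 0), 6) = (-2*16)*(2*I) = -64*I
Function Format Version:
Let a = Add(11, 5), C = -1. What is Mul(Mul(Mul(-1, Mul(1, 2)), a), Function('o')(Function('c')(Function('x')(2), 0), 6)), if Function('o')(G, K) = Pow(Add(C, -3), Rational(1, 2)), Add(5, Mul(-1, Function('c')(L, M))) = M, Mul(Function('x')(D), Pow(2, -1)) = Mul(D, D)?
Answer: Mul(-64, I) ≈ Mul(-64.000, I)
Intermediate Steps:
Function('x')(D) = Mul(2, Pow(D, 2)) (Function('x')(D) = Mul(2, Mul(D, D)) = Mul(2, Pow(D, 2)))
Function('c')(L, M) = Add(5, Mul(-1, M))
Function('o')(G, K) = Mul(2, I) (Function('o')(G, K) = Pow(Add(-1, -3), Rational(1, 2)) = Pow(-4, Rational(1, 2)) = Mul(2, I))
a = 16
Mul(Mul(Mul(-1, Mul(1, 2)), a), Function('o')(Function('c')(Function('x')(2), 0), 6)) = Mul(Mul(Mul(-1, Mul(1, 2)), 16), Mul(2, I)) = Mul(Mul(Mul(-1, 2), 16), Mul(2, I)) = Mul(Mul(-2, 16), Mul(2, I)) = Mul(-32, Mul(2, I)) = Mul(-64, I)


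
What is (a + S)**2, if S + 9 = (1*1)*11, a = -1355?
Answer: 1830609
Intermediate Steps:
S = 2 (S = -9 + (1*1)*11 = -9 + 1*11 = -9 + 11 = 2)
(a + S)**2 = (-1355 + 2)**2 = (-1353)**2 = 1830609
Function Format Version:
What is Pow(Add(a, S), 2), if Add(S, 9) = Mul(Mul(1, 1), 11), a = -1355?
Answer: 1830609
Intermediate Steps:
S = 2 (S = Add(-9, Mul(Mul(1, 1), 11)) = Add(-9, Mul(1, 11)) = Add(-9, 11) = 2)
Pow(Add(a, S), 2) = Pow(Add(-1355, 2), 2) = Pow(-1353, 2) = 1830609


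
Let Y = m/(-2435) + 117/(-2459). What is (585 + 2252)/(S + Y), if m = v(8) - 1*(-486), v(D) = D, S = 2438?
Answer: 16987005605/14596427629 ≈ 1.1638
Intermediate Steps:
m = 494 (m = 8 - 1*(-486) = 8 + 486 = 494)
Y = -1499641/5987665 (Y = 494/(-2435) + 117/(-2459) = 494*(-1/2435) + 117*(-1/2459) = -494/2435 - 117/2459 = -1499641/5987665 ≈ -0.25045)
(585 + 2252)/(S + Y) = (585 + 2252)/(2438 - 1499641/5987665) = 2837/(14596427629/5987665) = 2837*(5987665/14596427629) = 16987005605/14596427629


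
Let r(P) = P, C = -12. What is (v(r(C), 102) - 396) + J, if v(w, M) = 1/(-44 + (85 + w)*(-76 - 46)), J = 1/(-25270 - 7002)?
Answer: -57189231811/144417200 ≈ -396.00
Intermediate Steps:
J = -1/32272 (J = 1/(-32272) = -1/32272 ≈ -3.0987e-5)
v(w, M) = 1/(-10414 - 122*w) (v(w, M) = 1/(-44 + (85 + w)*(-122)) = 1/(-44 + (-10370 - 122*w)) = 1/(-10414 - 122*w))
(v(r(C), 102) - 396) + J = (-1/(10414 + 122*(-12)) - 396) - 1/32272 = (-1/(10414 - 1464) - 396) - 1/32272 = (-1/8950 - 396) - 1/32272 = -3544201/8950 - 1/32272 = -57189231811/144417200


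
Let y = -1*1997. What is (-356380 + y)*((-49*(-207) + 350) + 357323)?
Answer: -131816794632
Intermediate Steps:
y = -1997
(-356380 + y)*((-49*(-207) + 350) + 357323) = (-356380 - 1997)*((-49*(-207) + 350) + 357323) = -358377*((10143 + 350) + 357323) = -358377*(10493 + 357323) = -358377*367816 = -131816794632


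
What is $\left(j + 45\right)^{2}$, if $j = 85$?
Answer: $16900$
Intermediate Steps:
$\left(j + 45\right)^{2} = \left(85 + 45\right)^{2} = 130^{2} = 16900$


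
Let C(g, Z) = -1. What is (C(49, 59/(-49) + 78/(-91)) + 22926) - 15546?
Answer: 7379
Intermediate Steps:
(C(49, 59/(-49) + 78/(-91)) + 22926) - 15546 = (-1 + 22926) - 15546 = 22925 - 15546 = 7379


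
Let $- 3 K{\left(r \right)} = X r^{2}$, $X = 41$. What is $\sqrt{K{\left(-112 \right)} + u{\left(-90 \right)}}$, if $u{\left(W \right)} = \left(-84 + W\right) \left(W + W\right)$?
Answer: $\frac{2 i \sqrt{315258}}{3} \approx 374.32 i$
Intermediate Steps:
$K{\left(r \right)} = - \frac{41 r^{2}}{3}$
$u{\left(W \right)} = 2 W \left(-84 + W\right)$ ($u{\left(W \right)} = \left(-84 + W\right) 2 W = 2 W \left(-84 + W\right)$)
$\sqrt{K{\left(-112 \right)} + u{\left(-90 \right)}} = \sqrt{- \frac{41 \left(-112\right)^{2}}{3} + 2 \left(-90\right) \left(-84 - 90\right)} = \sqrt{\left(- \frac{41}{3}\right) 12544 + 2 \left(-90\right) \left(-174\right)} = \sqrt{- \frac{514304}{3} + 31320} = \sqrt{- \frac{420344}{3}} = \frac{2 i \sqrt{315258}}{3}$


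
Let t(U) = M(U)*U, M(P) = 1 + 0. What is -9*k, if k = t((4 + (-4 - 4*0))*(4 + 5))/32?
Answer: 0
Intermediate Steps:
M(P) = 1
t(U) = U (t(U) = 1*U = U)
k = 0 (k = ((4 + (-4 - 4*0))*(4 + 5))/32 = ((4 + (-4 + 0))*9)*(1/32) = ((4 - 4)*9)*(1/32) = (0*9)*(1/32) = 0*(1/32) = 0)
-9*k = -9*0 = 0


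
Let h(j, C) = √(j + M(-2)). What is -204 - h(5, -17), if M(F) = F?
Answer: -204 - √3 ≈ -205.73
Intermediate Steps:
h(j, C) = √(-2 + j) (h(j, C) = √(j - 2) = √(-2 + j))
-204 - h(5, -17) = -204 - √(-2 + 5) = -204 - √3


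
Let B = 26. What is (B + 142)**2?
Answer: 28224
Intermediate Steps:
(B + 142)**2 = (26 + 142)**2 = 168**2 = 28224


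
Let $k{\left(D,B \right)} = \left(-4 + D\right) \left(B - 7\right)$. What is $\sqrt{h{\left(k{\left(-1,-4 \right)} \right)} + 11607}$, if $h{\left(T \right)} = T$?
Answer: $7 \sqrt{238} \approx 107.99$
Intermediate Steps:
$k{\left(D,B \right)} = \left(-7 + B\right) \left(-4 + D\right)$ ($k{\left(D,B \right)} = \left(-4 + D\right) \left(-7 + B\right) = \left(-7 + B\right) \left(-4 + D\right)$)
$\sqrt{h{\left(k{\left(-1,-4 \right)} \right)} + 11607} = \sqrt{\left(28 - -7 - -16 - -4\right) + 11607} = \sqrt{\left(28 + 7 + 16 + 4\right) + 11607} = \sqrt{55 + 11607} = \sqrt{11662} = 7 \sqrt{238}$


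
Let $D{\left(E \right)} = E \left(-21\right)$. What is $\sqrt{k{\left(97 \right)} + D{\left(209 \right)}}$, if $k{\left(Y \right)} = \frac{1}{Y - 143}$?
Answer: $\frac{i \sqrt{9287170}}{46} \approx 66.25 i$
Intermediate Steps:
$D{\left(E \right)} = - 21 E$
$k{\left(Y \right)} = \frac{1}{-143 + Y}$
$\sqrt{k{\left(97 \right)} + D{\left(209 \right)}} = \sqrt{\frac{1}{-143 + 97} - 4389} = \sqrt{\frac{1}{-46} - 4389} = \sqrt{- \frac{1}{46} - 4389} = \sqrt{- \frac{201895}{46}} = \frac{i \sqrt{9287170}}{46}$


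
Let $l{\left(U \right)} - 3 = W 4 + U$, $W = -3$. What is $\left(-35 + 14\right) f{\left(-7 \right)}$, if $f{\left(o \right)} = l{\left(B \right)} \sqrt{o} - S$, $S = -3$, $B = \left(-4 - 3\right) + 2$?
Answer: $-63 + 294 i \sqrt{7} \approx -63.0 + 777.85 i$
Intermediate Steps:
$B = -5$ ($B = -7 + 2 = -5$)
$l{\left(U \right)} = -9 + U$ ($l{\left(U \right)} = 3 + \left(\left(-3\right) 4 + U\right) = 3 + \left(-12 + U\right) = -9 + U$)
$f{\left(o \right)} = 3 - 14 \sqrt{o}$ ($f{\left(o \right)} = \left(-9 - 5\right) \sqrt{o} - -3 = - 14 \sqrt{o} + 3 = 3 - 14 \sqrt{o}$)
$\left(-35 + 14\right) f{\left(-7 \right)} = \left(-35 + 14\right) \left(3 - 14 \sqrt{-7}\right) = - 21 \left(3 - 14 i \sqrt{7}\right) = -63 + 294 i \sqrt{7}$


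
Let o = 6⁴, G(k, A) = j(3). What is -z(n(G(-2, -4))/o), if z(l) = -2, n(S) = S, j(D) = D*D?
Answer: 2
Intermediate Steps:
j(D) = D²
G(k, A) = 9 (G(k, A) = 3² = 9)
o = 1296
-z(n(G(-2, -4))/o) = -1*(-2) = 2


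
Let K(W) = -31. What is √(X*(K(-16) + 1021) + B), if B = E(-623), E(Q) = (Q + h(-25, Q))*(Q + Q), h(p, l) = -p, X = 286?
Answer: 2*√257062 ≈ 1014.0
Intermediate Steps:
E(Q) = 2*Q*(25 + Q) (E(Q) = (Q - 1*(-25))*(Q + Q) = (Q + 25)*(2*Q) = (25 + Q)*(2*Q) = 2*Q*(25 + Q))
B = 745108 (B = 2*(-623)*(25 - 623) = 2*(-623)*(-598) = 745108)
√(X*(K(-16) + 1021) + B) = √(286*(-31 + 1021) + 745108) = √(286*990 + 745108) = √(283140 + 745108) = √1028248 = 2*√257062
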